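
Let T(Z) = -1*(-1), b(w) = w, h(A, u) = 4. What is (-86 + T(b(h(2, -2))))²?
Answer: 7225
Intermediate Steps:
T(Z) = 1
(-86 + T(b(h(2, -2))))² = (-86 + 1)² = (-85)² = 7225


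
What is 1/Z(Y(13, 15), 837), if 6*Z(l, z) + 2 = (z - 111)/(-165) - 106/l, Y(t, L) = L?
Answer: -45/101 ≈ -0.44554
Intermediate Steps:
Z(l, z) = -73/330 - 53/(3*l) - z/990 (Z(l, z) = -⅓ + ((z - 111)/(-165) - 106/l)/6 = -⅓ + ((-111 + z)*(-1/165) - 106/l)/6 = -⅓ + ((37/55 - z/165) - 106/l)/6 = -⅓ + (37/55 - 106/l - z/165)/6 = -⅓ + (37/330 - 53/(3*l) - z/990) = -73/330 - 53/(3*l) - z/990)
1/Z(Y(13, 15), 837) = 1/((1/990)*(-17490 - 1*15*(219 + 837))/15) = 1/((1/990)*(1/15)*(-17490 - 1*15*1056)) = 1/((1/990)*(1/15)*(-17490 - 15840)) = 1/((1/990)*(1/15)*(-33330)) = 1/(-101/45) = -45/101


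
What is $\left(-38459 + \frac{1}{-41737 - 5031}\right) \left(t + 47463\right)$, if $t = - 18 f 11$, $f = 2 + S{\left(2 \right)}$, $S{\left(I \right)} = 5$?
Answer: $- \frac{82876419687501}{46768} \approx -1.7721 \cdot 10^{9}$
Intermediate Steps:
$f = 7$ ($f = 2 + 5 = 7$)
$t = -1386$ ($t = \left(-18\right) 7 \cdot 11 = \left(-126\right) 11 = -1386$)
$\left(-38459 + \frac{1}{-41737 - 5031}\right) \left(t + 47463\right) = \left(-38459 + \frac{1}{-41737 - 5031}\right) \left(-1386 + 47463\right) = \left(-38459 + \frac{1}{-46768}\right) 46077 = \left(-38459 - \frac{1}{46768}\right) 46077 = \left(- \frac{1798650513}{46768}\right) 46077 = - \frac{82876419687501}{46768}$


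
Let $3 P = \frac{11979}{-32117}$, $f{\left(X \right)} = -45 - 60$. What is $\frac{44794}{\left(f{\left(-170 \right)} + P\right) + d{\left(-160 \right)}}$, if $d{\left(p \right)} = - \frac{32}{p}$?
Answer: $- \frac{7193244490}{16849273} \approx -426.92$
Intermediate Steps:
$f{\left(X \right)} = -105$ ($f{\left(X \right)} = -45 - 60 = -105$)
$P = - \frac{3993}{32117}$ ($P = \frac{11979 \frac{1}{-32117}}{3} = \frac{11979 \left(- \frac{1}{32117}\right)}{3} = \frac{1}{3} \left(- \frac{11979}{32117}\right) = - \frac{3993}{32117} \approx -0.12433$)
$\frac{44794}{\left(f{\left(-170 \right)} + P\right) + d{\left(-160 \right)}} = \frac{44794}{\left(-105 - \frac{3993}{32117}\right) - \frac{32}{-160}} = \frac{44794}{- \frac{3376278}{32117} - - \frac{1}{5}} = \frac{44794}{- \frac{3376278}{32117} + \frac{1}{5}} = \frac{44794}{- \frac{16849273}{160585}} = 44794 \left(- \frac{160585}{16849273}\right) = - \frac{7193244490}{16849273}$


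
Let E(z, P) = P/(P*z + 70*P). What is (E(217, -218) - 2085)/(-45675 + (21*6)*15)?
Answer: 598394/12566295 ≈ 0.047619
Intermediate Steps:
E(z, P) = P/(70*P + P*z)
(E(217, -218) - 2085)/(-45675 + (21*6)*15) = (1/(70 + 217) - 2085)/(-45675 + (21*6)*15) = (1/287 - 2085)/(-45675 + 126*15) = (1/287 - 2085)/(-45675 + 1890) = -598394/287/(-43785) = -598394/287*(-1/43785) = 598394/12566295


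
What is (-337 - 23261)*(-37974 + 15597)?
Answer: 528052446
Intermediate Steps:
(-337 - 23261)*(-37974 + 15597) = -23598*(-22377) = 528052446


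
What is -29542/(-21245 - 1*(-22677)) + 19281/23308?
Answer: -41309659/2086066 ≈ -19.803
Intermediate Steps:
-29542/(-21245 - 1*(-22677)) + 19281/23308 = -29542/(-21245 + 22677) + 19281*(1/23308) = -29542/1432 + 19281/23308 = -29542*1/1432 + 19281/23308 = -14771/716 + 19281/23308 = -41309659/2086066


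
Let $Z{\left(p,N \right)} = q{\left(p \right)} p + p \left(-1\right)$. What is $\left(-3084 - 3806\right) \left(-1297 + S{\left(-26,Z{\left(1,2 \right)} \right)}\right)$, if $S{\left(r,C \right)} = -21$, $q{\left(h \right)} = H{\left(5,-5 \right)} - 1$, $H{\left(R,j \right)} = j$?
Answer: $9081020$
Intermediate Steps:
$q{\left(h \right)} = -6$ ($q{\left(h \right)} = -5 - 1 = -6$)
$Z{\left(p,N \right)} = - 7 p$ ($Z{\left(p,N \right)} = - 6 p + p \left(-1\right) = - 6 p - p = - 7 p$)
$\left(-3084 - 3806\right) \left(-1297 + S{\left(-26,Z{\left(1,2 \right)} \right)}\right) = \left(-3084 - 3806\right) \left(-1297 - 21\right) = \left(-6890\right) \left(-1318\right) = 9081020$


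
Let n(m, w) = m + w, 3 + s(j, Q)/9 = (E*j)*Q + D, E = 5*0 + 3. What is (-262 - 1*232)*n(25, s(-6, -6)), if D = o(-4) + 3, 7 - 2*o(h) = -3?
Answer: -514748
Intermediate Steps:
o(h) = 5 (o(h) = 7/2 - ½*(-3) = 7/2 + 3/2 = 5)
D = 8 (D = 5 + 3 = 8)
E = 3 (E = 0 + 3 = 3)
s(j, Q) = 45 + 27*Q*j (s(j, Q) = -27 + 9*((3*j)*Q + 8) = -27 + 9*(3*Q*j + 8) = -27 + 9*(8 + 3*Q*j) = -27 + (72 + 27*Q*j) = 45 + 27*Q*j)
(-262 - 1*232)*n(25, s(-6, -6)) = (-262 - 1*232)*(25 + (45 + 27*(-6)*(-6))) = (-262 - 232)*(25 + (45 + 972)) = -494*(25 + 1017) = -494*1042 = -514748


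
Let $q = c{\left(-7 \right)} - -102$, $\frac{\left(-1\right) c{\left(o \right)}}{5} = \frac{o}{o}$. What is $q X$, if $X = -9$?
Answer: $-873$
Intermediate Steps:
$c{\left(o \right)} = -5$ ($c{\left(o \right)} = - 5 \frac{o}{o} = \left(-5\right) 1 = -5$)
$q = 97$ ($q = -5 - -102 = -5 + 102 = 97$)
$q X = 97 \left(-9\right) = -873$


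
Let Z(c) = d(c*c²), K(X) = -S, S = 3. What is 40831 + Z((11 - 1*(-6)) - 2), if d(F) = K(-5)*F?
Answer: 30706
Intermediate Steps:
K(X) = -3 (K(X) = -1*3 = -3)
d(F) = -3*F
Z(c) = -3*c³ (Z(c) = -3*c*c² = -3*c³)
40831 + Z((11 - 1*(-6)) - 2) = 40831 - 3*((11 - 1*(-6)) - 2)³ = 40831 - 3*((11 + 6) - 2)³ = 40831 - 3*(17 - 2)³ = 40831 - 3*15³ = 40831 - 3*3375 = 40831 - 10125 = 30706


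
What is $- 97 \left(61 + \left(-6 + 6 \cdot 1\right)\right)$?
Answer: $-5917$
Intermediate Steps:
$- 97 \left(61 + \left(-6 + 6 \cdot 1\right)\right) = - 97 \left(61 + \left(-6 + 6\right)\right) = - 97 \left(61 + 0\right) = \left(-97\right) 61 = -5917$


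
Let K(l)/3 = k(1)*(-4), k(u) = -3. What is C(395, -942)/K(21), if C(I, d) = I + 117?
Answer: 128/9 ≈ 14.222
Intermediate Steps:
C(I, d) = 117 + I
K(l) = 36 (K(l) = 3*(-3*(-4)) = 3*12 = 36)
C(395, -942)/K(21) = (117 + 395)/36 = 512*(1/36) = 128/9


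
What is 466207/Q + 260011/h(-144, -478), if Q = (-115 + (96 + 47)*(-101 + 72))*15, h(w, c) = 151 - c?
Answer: 16329259027/40211970 ≈ 406.08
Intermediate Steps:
Q = -63930 (Q = (-115 + 143*(-29))*15 = (-115 - 4147)*15 = -4262*15 = -63930)
466207/Q + 260011/h(-144, -478) = 466207/(-63930) + 260011/(151 - 1*(-478)) = 466207*(-1/63930) + 260011/(151 + 478) = -466207/63930 + 260011/629 = 16329259027/40211970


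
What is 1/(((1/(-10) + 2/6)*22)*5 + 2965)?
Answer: 3/8972 ≈ 0.00033437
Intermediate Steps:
1/(((1/(-10) + 2/6)*22)*5 + 2965) = 1/(((1*(-1/10) + 2*(1/6))*22)*5 + 2965) = 1/(((-1/10 + 1/3)*22)*5 + 2965) = 1/(((7/30)*22)*5 + 2965) = 1/((77/15)*5 + 2965) = 1/(77/3 + 2965) = 1/(8972/3) = 3/8972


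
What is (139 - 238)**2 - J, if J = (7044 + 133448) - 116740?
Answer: -13951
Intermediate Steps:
J = 23752 (J = 140492 - 116740 = 23752)
(139 - 238)**2 - J = (139 - 238)**2 - 1*23752 = (-99)**2 - 23752 = 9801 - 23752 = -13951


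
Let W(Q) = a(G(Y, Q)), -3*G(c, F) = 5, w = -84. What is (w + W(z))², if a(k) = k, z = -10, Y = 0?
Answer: 66049/9 ≈ 7338.8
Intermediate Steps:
G(c, F) = -5/3 (G(c, F) = -⅓*5 = -5/3)
W(Q) = -5/3
(w + W(z))² = (-84 - 5/3)² = (-257/3)² = 66049/9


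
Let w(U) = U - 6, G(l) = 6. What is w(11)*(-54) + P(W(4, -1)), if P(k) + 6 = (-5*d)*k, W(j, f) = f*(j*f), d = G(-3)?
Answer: -396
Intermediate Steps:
w(U) = -6 + U
d = 6
W(j, f) = j*f² (W(j, f) = f*(f*j) = j*f²)
P(k) = -6 - 30*k (P(k) = -6 + (-5*6)*k = -6 - 30*k)
w(11)*(-54) + P(W(4, -1)) = (-6 + 11)*(-54) + (-6 - 120*(-1)²) = 5*(-54) + (-6 - 120) = -270 + (-6 - 30*4) = -270 + (-6 - 120) = -270 - 126 = -396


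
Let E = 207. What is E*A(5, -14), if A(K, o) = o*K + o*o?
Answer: 26082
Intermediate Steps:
A(K, o) = o² + K*o (A(K, o) = K*o + o² = o² + K*o)
E*A(5, -14) = 207*(-14*(5 - 14)) = 207*(-14*(-9)) = 207*126 = 26082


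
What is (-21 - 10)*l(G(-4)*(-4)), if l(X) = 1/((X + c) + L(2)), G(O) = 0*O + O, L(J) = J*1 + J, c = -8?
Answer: -31/12 ≈ -2.5833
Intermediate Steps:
L(J) = 2*J (L(J) = J + J = 2*J)
G(O) = O (G(O) = 0 + O = O)
l(X) = 1/(-4 + X) (l(X) = 1/((X - 8) + 2*2) = 1/((-8 + X) + 4) = 1/(-4 + X))
(-21 - 10)*l(G(-4)*(-4)) = (-21 - 10)/(-4 - 4*(-4)) = -31/(-4 + 16) = -31/12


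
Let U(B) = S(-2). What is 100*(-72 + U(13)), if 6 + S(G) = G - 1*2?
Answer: -8200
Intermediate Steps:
S(G) = -8 + G (S(G) = -6 + (G - 1*2) = -6 + (G - 2) = -6 + (-2 + G) = -8 + G)
U(B) = -10 (U(B) = -8 - 2 = -10)
100*(-72 + U(13)) = 100*(-72 - 10) = 100*(-82) = -8200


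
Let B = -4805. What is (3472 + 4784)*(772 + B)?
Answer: -33296448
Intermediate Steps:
(3472 + 4784)*(772 + B) = (3472 + 4784)*(772 - 4805) = 8256*(-4033) = -33296448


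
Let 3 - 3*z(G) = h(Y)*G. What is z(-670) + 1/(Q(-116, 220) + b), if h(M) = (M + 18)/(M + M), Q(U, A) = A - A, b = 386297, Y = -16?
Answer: -120138343/9271128 ≈ -12.958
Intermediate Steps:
Q(U, A) = 0
h(M) = (18 + M)/(2*M) (h(M) = (18 + M)/((2*M)) = (18 + M)*(1/(2*M)) = (18 + M)/(2*M))
z(G) = 1 + G/48 (z(G) = 1 - (½)*(18 - 16)/(-16)*G/3 = 1 - (½)*(-1/16)*2*G/3 = 1 - (-1)*G/48 = 1 + G/48)
z(-670) + 1/(Q(-116, 220) + b) = (1 + (1/48)*(-670)) + 1/(0 + 386297) = (1 - 335/24) + 1/386297 = -311/24 + 1/386297 = -120138343/9271128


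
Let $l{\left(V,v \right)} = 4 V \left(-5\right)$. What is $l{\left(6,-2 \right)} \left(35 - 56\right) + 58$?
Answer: $2578$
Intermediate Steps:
$l{\left(V,v \right)} = - 20 V$
$l{\left(6,-2 \right)} \left(35 - 56\right) + 58 = \left(-20\right) 6 \left(35 - 56\right) + 58 = - 120 \left(35 - 56\right) + 58 = \left(-120\right) \left(-21\right) + 58 = 2520 + 58 = 2578$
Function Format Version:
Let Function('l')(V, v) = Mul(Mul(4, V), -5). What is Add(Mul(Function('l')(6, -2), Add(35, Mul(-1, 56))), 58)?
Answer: 2578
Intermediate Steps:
Function('l')(V, v) = Mul(-20, V)
Add(Mul(Function('l')(6, -2), Add(35, Mul(-1, 56))), 58) = Add(Mul(Mul(-20, 6), Add(35, Mul(-1, 56))), 58) = Add(Mul(-120, Add(35, -56)), 58) = Add(Mul(-120, -21), 58) = Add(2520, 58) = 2578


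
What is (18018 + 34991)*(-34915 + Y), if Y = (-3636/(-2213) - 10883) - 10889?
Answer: -6649697837255/2213 ≈ -3.0048e+9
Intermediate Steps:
Y = -48177800/2213 (Y = (-3636*(-1/2213) - 10883) - 10889 = (3636/2213 - 10883) - 10889 = -24080443/2213 - 10889 = -48177800/2213 ≈ -21770.)
(18018 + 34991)*(-34915 + Y) = (18018 + 34991)*(-34915 - 48177800/2213) = 53009*(-125444695/2213) = -6649697837255/2213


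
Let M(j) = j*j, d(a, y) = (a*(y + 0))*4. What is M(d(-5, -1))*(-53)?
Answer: -21200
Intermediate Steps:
d(a, y) = 4*a*y (d(a, y) = (a*y)*4 = 4*a*y)
M(j) = j**2
M(d(-5, -1))*(-53) = (4*(-5)*(-1))**2*(-53) = 20**2*(-53) = 400*(-53) = -21200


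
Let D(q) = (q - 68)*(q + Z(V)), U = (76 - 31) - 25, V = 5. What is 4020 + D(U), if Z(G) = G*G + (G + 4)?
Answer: 1428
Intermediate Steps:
U = 20 (U = 45 - 25 = 20)
Z(G) = 4 + G + G² (Z(G) = G² + (4 + G) = 4 + G + G²)
D(q) = (-68 + q)*(34 + q) (D(q) = (q - 68)*(q + (4 + 5 + 5²)) = (-68 + q)*(q + (4 + 5 + 25)) = (-68 + q)*(q + 34) = (-68 + q)*(34 + q))
4020 + D(U) = 4020 + (-2312 + 20² - 34*20) = 4020 + (-2312 + 400 - 680) = 4020 - 2592 = 1428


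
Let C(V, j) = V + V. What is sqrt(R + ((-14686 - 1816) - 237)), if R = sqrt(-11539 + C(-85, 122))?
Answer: sqrt(-16739 + 3*I*sqrt(1301)) ≈ 0.4182 + 129.38*I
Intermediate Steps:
C(V, j) = 2*V
R = 3*I*sqrt(1301) (R = sqrt(-11539 + 2*(-85)) = sqrt(-11539 - 170) = sqrt(-11709) = 3*I*sqrt(1301) ≈ 108.21*I)
sqrt(R + ((-14686 - 1816) - 237)) = sqrt(3*I*sqrt(1301) + ((-14686 - 1816) - 237)) = sqrt(3*I*sqrt(1301) + (-16502 - 237)) = sqrt(3*I*sqrt(1301) - 16739) = sqrt(-16739 + 3*I*sqrt(1301))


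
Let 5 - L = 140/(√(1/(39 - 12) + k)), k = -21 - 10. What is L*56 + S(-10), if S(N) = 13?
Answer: 293 + 11760*I*√627/209 ≈ 293.0 + 1408.9*I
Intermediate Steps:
k = -31
L = 5 + 210*I*√627/209 (L = 5 - 140/(√(1/(39 - 12) - 31)) = 5 - 140/(√(1/27 - 31)) = 5 - 140/(√(-836/27)) = 5 - 140/(2*I*√627/9) = 5 - 140*(-3*I*√627/418) = 5 - (-210)*I*√627/209 = 5 + 210*I*√627/209 ≈ 5.0 + 25.16*I)
L*56 + S(-10) = (5 + 210*I*√627/209)*56 + 13 = (280 + 11760*I*√627/209) + 13 = 293 + 11760*I*√627/209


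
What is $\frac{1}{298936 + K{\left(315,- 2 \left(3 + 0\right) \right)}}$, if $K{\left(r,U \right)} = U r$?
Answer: $\frac{1}{297046} \approx 3.3665 \cdot 10^{-6}$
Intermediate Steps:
$\frac{1}{298936 + K{\left(315,- 2 \left(3 + 0\right) \right)}} = \frac{1}{298936 + - 2 \left(3 + 0\right) 315} = \frac{1}{298936 + \left(-2\right) 3 \cdot 315} = \frac{1}{298936 - 1890} = \frac{1}{297046}$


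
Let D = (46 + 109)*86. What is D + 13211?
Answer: 26541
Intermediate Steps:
D = 13330 (D = 155*86 = 13330)
D + 13211 = 13330 + 13211 = 26541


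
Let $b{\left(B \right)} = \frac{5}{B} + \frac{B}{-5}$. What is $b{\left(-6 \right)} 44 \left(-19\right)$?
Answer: $- \frac{4598}{15} \approx -306.53$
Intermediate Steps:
$b{\left(B \right)} = \frac{5}{B} - \frac{B}{5}$ ($b{\left(B \right)} = \frac{5}{B} + B \left(- \frac{1}{5}\right) = \frac{5}{B} - \frac{B}{5}$)
$b{\left(-6 \right)} 44 \left(-19\right) = \left(\frac{5}{-6} - - \frac{6}{5}\right) 44 \left(-19\right) = \left(5 \left(- \frac{1}{6}\right) + \frac{6}{5}\right) 44 \left(-19\right) = \left(- \frac{5}{6} + \frac{6}{5}\right) 44 \left(-19\right) = \frac{11}{30} \cdot 44 \left(-19\right) = \frac{242}{15} \left(-19\right) = - \frac{4598}{15}$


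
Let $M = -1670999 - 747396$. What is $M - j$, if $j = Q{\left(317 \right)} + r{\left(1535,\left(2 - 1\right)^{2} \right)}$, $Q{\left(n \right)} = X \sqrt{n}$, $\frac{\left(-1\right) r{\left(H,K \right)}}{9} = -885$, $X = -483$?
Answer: $-2426360 + 483 \sqrt{317} \approx -2.4178 \cdot 10^{6}$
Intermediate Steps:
$r{\left(H,K \right)} = 7965$ ($r{\left(H,K \right)} = \left(-9\right) \left(-885\right) = 7965$)
$M = -2418395$
$Q{\left(n \right)} = - 483 \sqrt{n}$
$j = 7965 - 483 \sqrt{317}$ ($j = - 483 \sqrt{317} + 7965 = 7965 - 483 \sqrt{317} \approx -634.57$)
$M - j = -2418395 - \left(7965 - 483 \sqrt{317}\right) = -2426360 + 483 \sqrt{317}$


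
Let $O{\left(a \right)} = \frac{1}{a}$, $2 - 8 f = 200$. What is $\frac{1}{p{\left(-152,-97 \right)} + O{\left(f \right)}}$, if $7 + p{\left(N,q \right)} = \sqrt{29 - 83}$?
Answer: $- \frac{69003}{1015063} - \frac{29403 i \sqrt{6}}{1015063} \approx -0.067979 - 0.070954 i$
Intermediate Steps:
$f = - \frac{99}{4}$ ($f = \frac{1}{4} - 25 = - \frac{99}{4} \approx -24.75$)
$p{\left(N,q \right)} = -7 + 3 i \sqrt{6}$ ($p{\left(N,q \right)} = -7 + \sqrt{29 - 83} = -7 + \sqrt{-54} = -7 + 3 i \sqrt{6}$)
$\frac{1}{p{\left(-152,-97 \right)} + O{\left(f \right)}} = \frac{1}{\left(-7 + 3 i \sqrt{6}\right) + \frac{1}{- \frac{99}{4}}} = \frac{1}{\left(-7 + 3 i \sqrt{6}\right) - \frac{4}{99}} = \frac{1}{- \frac{697}{99} + 3 i \sqrt{6}}$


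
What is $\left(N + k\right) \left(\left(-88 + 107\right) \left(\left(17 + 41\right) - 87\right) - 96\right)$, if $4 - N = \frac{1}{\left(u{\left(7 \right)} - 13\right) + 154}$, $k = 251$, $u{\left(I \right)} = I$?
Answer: $- \frac{24417133}{148} \approx -1.6498 \cdot 10^{5}$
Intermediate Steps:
$N = \frac{591}{148}$ ($N = 4 - \frac{1}{\left(7 - 13\right) + 154} = 4 - \frac{1}{-6 + 154} = 4 - \frac{1}{148} = \frac{591}{148} \approx 3.9932$)
$\left(N + k\right) \left(\left(-88 + 107\right) \left(\left(17 + 41\right) - 87\right) - 96\right) = \left(\frac{591}{148} + 251\right) \left(\left(-88 + 107\right) \left(\left(17 + 41\right) - 87\right) - 96\right) = \frac{37739 \left(19 \left(58 - 87\right) - 96\right)}{148} = \frac{37739 \left(19 \left(-29\right) - 96\right)}{148} = \frac{37739 \left(-551 - 96\right)}{148} = \frac{37739}{148} \left(-647\right) = - \frac{24417133}{148}$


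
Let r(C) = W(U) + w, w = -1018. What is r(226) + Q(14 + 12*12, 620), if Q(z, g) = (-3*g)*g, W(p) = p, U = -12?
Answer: -1154230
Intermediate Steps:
r(C) = -1030 (r(C) = -12 - 1018 = -1030)
Q(z, g) = -3*g**2
r(226) + Q(14 + 12*12, 620) = -1030 - 3*620**2 = -1030 - 3*384400 = -1030 - 1153200 = -1154230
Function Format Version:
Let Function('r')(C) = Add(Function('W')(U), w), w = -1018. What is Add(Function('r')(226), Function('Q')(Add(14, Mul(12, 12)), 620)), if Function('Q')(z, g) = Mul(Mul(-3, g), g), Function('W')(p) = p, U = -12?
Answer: -1154230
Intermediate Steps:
Function('r')(C) = -1030 (Function('r')(C) = Add(-12, -1018) = -1030)
Function('Q')(z, g) = Mul(-3, Pow(g, 2))
Add(Function('r')(226), Function('Q')(Add(14, Mul(12, 12)), 620)) = Add(-1030, Mul(-3, Pow(620, 2))) = Add(-1030, Mul(-3, 384400)) = Add(-1030, -1153200) = -1154230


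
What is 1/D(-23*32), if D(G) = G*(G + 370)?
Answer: 1/269376 ≈ 3.7123e-6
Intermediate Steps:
D(G) = G*(370 + G)
1/D(-23*32) = 1/((-23*32)*(370 - 23*32)) = 1/(-736*(370 - 736)) = 1/(-736*(-366)) = 1/269376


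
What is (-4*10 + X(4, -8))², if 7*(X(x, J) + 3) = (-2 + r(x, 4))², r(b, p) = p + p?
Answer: 70225/49 ≈ 1433.2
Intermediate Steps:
r(b, p) = 2*p
X(x, J) = 15/7 (X(x, J) = -3 + (-2 + 2*4)²/7 = -3 + (-2 + 8)²/7 = -3 + (⅐)*6² = -3 + (⅐)*36 = -3 + 36/7 = 15/7)
(-4*10 + X(4, -8))² = (-4*10 + 15/7)² = (-1*40 + 15/7)² = (-40 + 15/7)² = (-265/7)² = 70225/49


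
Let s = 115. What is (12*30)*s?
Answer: 41400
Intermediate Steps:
(12*30)*s = (12*30)*115 = 360*115 = 41400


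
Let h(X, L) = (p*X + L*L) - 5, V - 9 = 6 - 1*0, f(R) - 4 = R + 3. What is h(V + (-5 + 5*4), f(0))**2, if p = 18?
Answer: 341056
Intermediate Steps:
f(R) = 7 + R (f(R) = 4 + (R + 3) = 4 + (3 + R) = 7 + R)
V = 15 (V = 9 + (6 - 1*0) = 9 + (6 + 0) = 9 + 6 = 15)
h(X, L) = -5 + L**2 + 18*X (h(X, L) = (18*X + L*L) - 5 = (18*X + L**2) - 5 = (L**2 + 18*X) - 5 = -5 + L**2 + 18*X)
h(V + (-5 + 5*4), f(0))**2 = (-5 + (7 + 0)**2 + 18*(15 + (-5 + 5*4)))**2 = (-5 + 7**2 + 18*(15 + (-5 + 20)))**2 = (-5 + 49 + 18*(15 + 15))**2 = (-5 + 49 + 18*30)**2 = (-5 + 49 + 540)**2 = 584**2 = 341056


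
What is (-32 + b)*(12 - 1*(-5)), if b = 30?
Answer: -34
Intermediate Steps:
(-32 + b)*(12 - 1*(-5)) = (-32 + 30)*(12 - 1*(-5)) = -2*(12 + 5) = -2*17 = -34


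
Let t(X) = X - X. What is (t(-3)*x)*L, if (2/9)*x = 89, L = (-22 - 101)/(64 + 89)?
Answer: 0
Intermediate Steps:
t(X) = 0
L = -41/51 (L = -123/153 = -123*1/153 = -41/51 ≈ -0.80392)
x = 801/2 (x = (9/2)*89 = 801/2 ≈ 400.50)
(t(-3)*x)*L = (0*(801/2))*(-41/51) = 0*(-41/51) = 0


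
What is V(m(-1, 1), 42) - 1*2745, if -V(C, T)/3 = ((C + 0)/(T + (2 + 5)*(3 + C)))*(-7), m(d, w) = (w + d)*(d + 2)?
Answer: -2745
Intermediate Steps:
m(d, w) = (2 + d)*(d + w) (m(d, w) = (d + w)*(2 + d) = (2 + d)*(d + w))
V(C, T) = 21*C/(21 + T + 7*C) (V(C, T) = -3*(C + 0)/(T + (2 + 5)*(3 + C))*(-7) = -3*C/(T + 7*(3 + C))*(-7) = -3*C/(T + (21 + 7*C))*(-7) = -3*C/(21 + T + 7*C)*(-7) = -(-21)*C/(21 + T + 7*C) = 21*C/(21 + T + 7*C))
V(m(-1, 1), 42) - 1*2745 = 21*((-1)² + 2*(-1) + 2*1 - 1*1)/(21 + 42 + 7*((-1)² + 2*(-1) + 2*1 - 1*1)) - 1*2745 = 21*(1 - 2 + 2 - 1)/(21 + 42 + 7*(1 - 2 + 2 - 1)) - 2745 = 21*0/(21 + 42 + 7*0) - 2745 = 21*0/(21 + 42 + 0) - 2745 = 21*0/63 - 2745 = 21*0*(1/63) - 2745 = 0 - 2745 = -2745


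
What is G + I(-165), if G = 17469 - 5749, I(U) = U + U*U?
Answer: 38780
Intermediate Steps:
I(U) = U + U²
G = 11720
G + I(-165) = 11720 - 165*(1 - 165) = 11720 - 165*(-164) = 11720 + 27060 = 38780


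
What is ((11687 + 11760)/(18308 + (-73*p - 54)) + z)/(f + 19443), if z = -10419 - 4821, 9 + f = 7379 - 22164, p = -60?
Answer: -344918713/105225466 ≈ -3.2779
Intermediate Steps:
f = -14794 (f = -9 + (7379 - 22164) = -9 - 14785 = -14794)
z = -15240
((11687 + 11760)/(18308 + (-73*p - 54)) + z)/(f + 19443) = ((11687 + 11760)/(18308 + (-73*(-60) - 54)) - 15240)/(-14794 + 19443) = (23447/(18308 + (4380 - 54)) - 15240)/4649 = (23447/(18308 + 4326) - 15240)*(1/4649) = (23447/22634 - 15240)*(1/4649) = -344918713/22634*1/4649 = -344918713/105225466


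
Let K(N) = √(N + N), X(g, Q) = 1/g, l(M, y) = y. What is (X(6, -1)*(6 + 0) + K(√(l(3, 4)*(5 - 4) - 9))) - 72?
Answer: -71 + 5^(¼)*(1 + I) ≈ -69.505 + 1.4953*I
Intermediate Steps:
K(N) = √2*√N (K(N) = √(2*N) = √2*√N)
(X(6, -1)*(6 + 0) + K(√(l(3, 4)*(5 - 4) - 9))) - 72 = ((6 + 0)/6 + √2*√(√(4*(5 - 4) - 9))) - 72 = ((⅙)*6 + √2*√(√(4*1 - 9))) - 72 = (1 + √2*√(√(4 - 9))) - 72 = (1 + √2*√(√(-5))) - 72 = (1 + √2*√(I*√5)) - 72 = (1 + √2*(5^(¼)*√I)) - 72 = (1 + √2*5^(¼)*√I) - 72 = -71 + √2*5^(¼)*√I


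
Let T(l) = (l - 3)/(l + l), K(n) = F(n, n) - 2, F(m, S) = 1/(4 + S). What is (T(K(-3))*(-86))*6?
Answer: -1032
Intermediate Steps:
K(n) = -2 + 1/(4 + n) (K(n) = 1/(4 + n) - 2 = -2 + 1/(4 + n))
T(l) = (-3 + l)/(2*l) (T(l) = (-3 + l)/((2*l)) = (-3 + l)*(1/(2*l)) = (-3 + l)/(2*l))
(T(K(-3))*(-86))*6 = (((-3 + (-7 - 2*(-3))/(4 - 3))/(2*(((-7 - 2*(-3))/(4 - 3)))))*(-86))*6 = (((-3 + (-7 + 6)/1)/(2*(((-7 + 6)/1))))*(-86))*6 = (((-3 + 1*(-1))/(2*((1*(-1)))))*(-86))*6 = (((1/2)*(-3 - 1)/(-1))*(-86))*6 = (((1/2)*(-1)*(-4))*(-86))*6 = (2*(-86))*6 = -172*6 = -1032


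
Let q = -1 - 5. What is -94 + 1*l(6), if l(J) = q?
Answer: -100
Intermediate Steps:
q = -6
l(J) = -6
-94 + 1*l(6) = -94 + 1*(-6) = -94 - 6 = -100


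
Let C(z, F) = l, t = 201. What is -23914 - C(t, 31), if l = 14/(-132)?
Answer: -1578317/66 ≈ -23914.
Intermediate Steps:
l = -7/66 (l = 14*(-1/132) = -7/66 ≈ -0.10606)
C(z, F) = -7/66
-23914 - C(t, 31) = -23914 - 1*(-7/66) = -23914 + 7/66 = -1578317/66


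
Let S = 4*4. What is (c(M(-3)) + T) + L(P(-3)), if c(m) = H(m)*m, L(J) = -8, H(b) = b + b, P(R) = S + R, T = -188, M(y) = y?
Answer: -178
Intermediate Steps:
S = 16
P(R) = 16 + R
H(b) = 2*b
c(m) = 2*m**2 (c(m) = (2*m)*m = 2*m**2)
(c(M(-3)) + T) + L(P(-3)) = (2*(-3)**2 - 188) - 8 = (2*9 - 188) - 8 = (18 - 188) - 8 = -170 - 8 = -178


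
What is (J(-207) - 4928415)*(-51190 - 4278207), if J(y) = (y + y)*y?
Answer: 20966044451649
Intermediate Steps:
J(y) = 2*y² (J(y) = (2*y)*y = 2*y²)
(J(-207) - 4928415)*(-51190 - 4278207) = (2*(-207)² - 4928415)*(-51190 - 4278207) = (2*42849 - 4928415)*(-4329397) = (85698 - 4928415)*(-4329397) = -4842717*(-4329397) = 20966044451649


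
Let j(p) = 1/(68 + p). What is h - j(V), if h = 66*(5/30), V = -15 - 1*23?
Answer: 329/30 ≈ 10.967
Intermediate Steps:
V = -38 (V = -15 - 23 = -38)
h = 11 (h = 66*(5*(1/30)) = 66*(⅙) = 11)
h - j(V) = 11 - 1/(68 - 38) = 11 - 1/30 = 329/30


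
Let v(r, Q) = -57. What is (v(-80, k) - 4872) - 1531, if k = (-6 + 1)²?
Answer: -6460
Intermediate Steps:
k = 25 (k = (-5)² = 25)
(v(-80, k) - 4872) - 1531 = (-57 - 4872) - 1531 = -4929 - 1531 = -6460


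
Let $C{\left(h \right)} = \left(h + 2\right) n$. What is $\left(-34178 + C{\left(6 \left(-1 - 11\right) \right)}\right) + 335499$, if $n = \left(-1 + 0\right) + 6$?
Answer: $300971$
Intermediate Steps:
$n = 5$ ($n = -1 + 6 = 5$)
$C{\left(h \right)} = 10 + 5 h$ ($C{\left(h \right)} = \left(h + 2\right) 5 = \left(2 + h\right) 5 = 10 + 5 h$)
$\left(-34178 + C{\left(6 \left(-1 - 11\right) \right)}\right) + 335499 = \left(-34178 + \left(10 + 5 \cdot 6 \left(-1 - 11\right)\right)\right) + 335499 = \left(-34178 + \left(10 + 5 \cdot 6 \left(-12\right)\right)\right) + 335499 = \left(-34178 + \left(10 + 5 \left(-72\right)\right)\right) + 335499 = \left(-34178 + \left(10 - 360\right)\right) + 335499 = \left(-34178 - 350\right) + 335499 = -34528 + 335499 = 300971$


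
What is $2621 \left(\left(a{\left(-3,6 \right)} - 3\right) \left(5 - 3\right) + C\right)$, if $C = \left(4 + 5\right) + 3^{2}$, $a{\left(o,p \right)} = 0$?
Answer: $31452$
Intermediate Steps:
$C = 18$ ($C = 9 + 9 = 18$)
$2621 \left(\left(a{\left(-3,6 \right)} - 3\right) \left(5 - 3\right) + C\right) = 2621 \left(\left(0 - 3\right) \left(5 - 3\right) + 18\right) = 2621 \left(\left(-3\right) 2 + 18\right) = 2621 \left(-6 + 18\right) = 2621 \cdot 12 = 31452$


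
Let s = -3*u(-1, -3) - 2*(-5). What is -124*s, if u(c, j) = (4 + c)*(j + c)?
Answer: -5704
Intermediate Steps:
u(c, j) = (4 + c)*(c + j)
s = 46 (s = -3*((-1)**2 + 4*(-1) + 4*(-3) - 1*(-3)) - 2*(-5) = -3*(1 - 4 - 12 + 3) + 10 = -3*(-12) + 10 = 36 + 10 = 46)
-124*s = -124*46 = -5704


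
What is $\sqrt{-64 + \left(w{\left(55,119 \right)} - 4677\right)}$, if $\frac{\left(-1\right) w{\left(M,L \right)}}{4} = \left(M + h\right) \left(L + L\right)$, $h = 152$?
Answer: $i \sqrt{201805} \approx 449.23 i$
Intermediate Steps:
$w{\left(M,L \right)} = - 8 L \left(152 + M\right)$ ($w{\left(M,L \right)} = - 4 \left(M + 152\right) \left(L + L\right) = - 4 \left(152 + M\right) 2 L = - 4 \cdot 2 L \left(152 + M\right) = - 8 L \left(152 + M\right)$)
$\sqrt{-64 + \left(w{\left(55,119 \right)} - 4677\right)} = \sqrt{-64 - \left(4677 + 952 \left(152 + 55\right)\right)} = \sqrt{-64 - \left(4677 + 952 \cdot 207\right)} = \sqrt{-64 - 201741} = \sqrt{-201805} = i \sqrt{201805}$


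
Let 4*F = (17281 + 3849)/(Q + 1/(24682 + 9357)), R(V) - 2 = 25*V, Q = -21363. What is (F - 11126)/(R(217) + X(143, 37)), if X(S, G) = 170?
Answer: -16181461193347/8139998696264 ≈ -1.9879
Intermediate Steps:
R(V) = 2 + 25*V
F = -359622035/1454350312 (F = ((17281 + 3849)/(-21363 + 1/(24682 + 9357)))/4 = (21130/(-21363 + 1/34039))/4 = (21130/(-727175156/34039))/4 = (21130*(-34039/727175156))/4 = (¼)*(-359622035/363587578) = -359622035/1454350312 ≈ -0.24727)
(F - 11126)/(R(217) + X(143, 37)) = (-359622035/1454350312 - 11126)/((2 + 25*217) + 170) = -16181461193347/(1454350312*((2 + 5425) + 170)) = -16181461193347/(1454350312*(5427 + 170)) = -16181461193347/1454350312/5597 = -16181461193347/1454350312*1/5597 = -16181461193347/8139998696264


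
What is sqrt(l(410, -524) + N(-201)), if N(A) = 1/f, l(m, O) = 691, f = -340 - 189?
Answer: sqrt(365538)/23 ≈ 26.287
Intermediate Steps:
f = -529
N(A) = -1/529 (N(A) = 1/(-529) = -1/529)
sqrt(l(410, -524) + N(-201)) = sqrt(691 - 1/529) = sqrt(365538/529) = sqrt(365538)/23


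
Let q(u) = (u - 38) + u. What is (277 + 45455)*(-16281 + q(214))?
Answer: -726727212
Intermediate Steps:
q(u) = -38 + 2*u (q(u) = (-38 + u) + u = -38 + 2*u)
(277 + 45455)*(-16281 + q(214)) = (277 + 45455)*(-16281 + (-38 + 2*214)) = 45732*(-16281 + (-38 + 428)) = 45732*(-16281 + 390) = 45732*(-15891) = -726727212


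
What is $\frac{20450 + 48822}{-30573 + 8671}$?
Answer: $- \frac{34636}{10951} \approx -3.1628$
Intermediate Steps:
$\frac{20450 + 48822}{-30573 + 8671} = \frac{69272}{-21902} = 69272 \left(- \frac{1}{21902}\right) = - \frac{34636}{10951}$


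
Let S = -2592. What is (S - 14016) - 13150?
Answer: -29758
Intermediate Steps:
(S - 14016) - 13150 = (-2592 - 14016) - 13150 = -16608 - 13150 = -29758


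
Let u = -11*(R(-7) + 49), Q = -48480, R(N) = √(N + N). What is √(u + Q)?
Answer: √(-49019 - 11*I*√14) ≈ 0.093 - 221.4*I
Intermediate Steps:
R(N) = √2*√N (R(N) = √(2*N) = √2*√N)
u = -539 - 11*I*√14 (u = -11*(√2*√(-7) + 49) = -11*(√2*(I*√7) + 49) = -11*(I*√14 + 49) = -11*(49 + I*√14) = -539 - 11*I*√14 ≈ -539.0 - 41.158*I)
√(u + Q) = √((-539 - 11*I*√14) - 48480) = √(-49019 - 11*I*√14)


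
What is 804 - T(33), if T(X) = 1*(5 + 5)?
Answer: 794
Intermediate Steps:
T(X) = 10 (T(X) = 1*10 = 10)
804 - T(33) = 804 - 1*10 = 804 - 10 = 794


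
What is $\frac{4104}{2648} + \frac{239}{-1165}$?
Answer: $\frac{518536}{385615} \approx 1.3447$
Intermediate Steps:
$\frac{4104}{2648} + \frac{239}{-1165} = 4104 \cdot \frac{1}{2648} + 239 \left(- \frac{1}{1165}\right) = \frac{513}{331} - \frac{239}{1165} = \frac{518536}{385615}$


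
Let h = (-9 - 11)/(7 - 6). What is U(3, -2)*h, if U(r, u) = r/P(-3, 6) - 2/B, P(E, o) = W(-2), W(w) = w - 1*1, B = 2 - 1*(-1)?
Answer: 100/3 ≈ 33.333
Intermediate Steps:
B = 3 (B = 2 + 1 = 3)
W(w) = -1 + w (W(w) = w - 1 = -1 + w)
P(E, o) = -3 (P(E, o) = -1 - 2 = -3)
U(r, u) = -⅔ - r/3 (U(r, u) = r/(-3) - 2/3 = r*(-⅓) - 2*⅓ = -r/3 - ⅔ = -⅔ - r/3)
h = -20 (h = -20/1 = -20*1 = -20)
U(3, -2)*h = (-⅔ - ⅓*3)*(-20) = (-⅔ - 1)*(-20) = -5/3*(-20) = 100/3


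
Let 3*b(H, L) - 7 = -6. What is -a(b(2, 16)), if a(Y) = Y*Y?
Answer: -⅑ ≈ -0.11111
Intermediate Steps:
b(H, L) = ⅓ (b(H, L) = 7/3 + (⅓)*(-6) = 7/3 - 2 = ⅓)
a(Y) = Y²
-a(b(2, 16)) = -(⅓)² = -1*⅑ = -⅑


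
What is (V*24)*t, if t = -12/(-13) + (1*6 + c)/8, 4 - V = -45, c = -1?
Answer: 23667/13 ≈ 1820.5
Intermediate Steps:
V = 49 (V = 4 - 1*(-45) = 4 + 45 = 49)
t = 161/104 (t = -12/(-13) + (1*6 - 1)/8 = -12*(-1/13) + (6 - 1)*(⅛) = 12/13 + 5*(⅛) = 12/13 + 5/8 = 161/104 ≈ 1.5481)
(V*24)*t = (49*24)*(161/104) = 1176*(161/104) = 23667/13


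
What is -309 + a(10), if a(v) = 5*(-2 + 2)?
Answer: -309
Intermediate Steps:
a(v) = 0 (a(v) = 5*0 = 0)
-309 + a(10) = -309 + 0 = -309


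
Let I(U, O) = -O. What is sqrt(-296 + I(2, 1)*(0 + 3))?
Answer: I*sqrt(299) ≈ 17.292*I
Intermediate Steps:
sqrt(-296 + I(2, 1)*(0 + 3)) = sqrt(-296 + (-1*1)*(0 + 3)) = sqrt(-296 - 1*3) = sqrt(-296 - 3) = sqrt(-299) = I*sqrt(299)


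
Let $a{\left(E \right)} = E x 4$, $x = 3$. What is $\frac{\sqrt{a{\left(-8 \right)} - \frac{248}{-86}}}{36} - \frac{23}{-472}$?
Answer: $\frac{23}{472} + \frac{i \sqrt{43043}}{774} \approx 0.048729 + 0.26805 i$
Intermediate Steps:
$a{\left(E \right)} = 12 E$ ($a{\left(E \right)} = E 3 \cdot 4 = 3 E 4 = 12 E$)
$\frac{\sqrt{a{\left(-8 \right)} - \frac{248}{-86}}}{36} - \frac{23}{-472} = \frac{\sqrt{12 \left(-8\right) - \frac{248}{-86}}}{36} - \frac{23}{-472} = \sqrt{-96 - - \frac{124}{43}} \cdot \frac{1}{36} - - \frac{23}{472} = \sqrt{-96 + \frac{124}{43}} \cdot \frac{1}{36} + \frac{23}{472} = \sqrt{- \frac{4004}{43}} \cdot \frac{1}{36} + \frac{23}{472} = \frac{2 i \sqrt{43043}}{43} \cdot \frac{1}{36} + \frac{23}{472} = \frac{i \sqrt{43043}}{774} + \frac{23}{472} = \frac{23}{472} + \frac{i \sqrt{43043}}{774}$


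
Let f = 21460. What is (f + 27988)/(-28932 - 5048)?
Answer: -12362/8495 ≈ -1.4552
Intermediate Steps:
(f + 27988)/(-28932 - 5048) = (21460 + 27988)/(-28932 - 5048) = 49448/(-33980) = 49448*(-1/33980) = -12362/8495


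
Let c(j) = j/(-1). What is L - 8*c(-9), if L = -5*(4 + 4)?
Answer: -112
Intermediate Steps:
c(j) = -j (c(j) = j*(-1) = -j)
L = -40 (L = -5*8 = -40)
L - 8*c(-9) = -40 - (-8)*(-9) = -40 - 8*9 = -40 - 72 = -112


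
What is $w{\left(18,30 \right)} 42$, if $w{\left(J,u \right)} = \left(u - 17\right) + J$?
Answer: $1302$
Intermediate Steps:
$w{\left(J,u \right)} = -17 + J + u$ ($w{\left(J,u \right)} = \left(-17 + u\right) + J = -17 + J + u$)
$w{\left(18,30 \right)} 42 = \left(-17 + 18 + 30\right) 42 = 31 \cdot 42 = 1302$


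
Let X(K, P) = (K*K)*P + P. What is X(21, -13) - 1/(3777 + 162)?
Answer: -22633495/3939 ≈ -5746.0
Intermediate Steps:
X(K, P) = P + P*K**2 (X(K, P) = K**2*P + P = P*K**2 + P = P + P*K**2)
X(21, -13) - 1/(3777 + 162) = -13*(1 + 21**2) - 1/(3777 + 162) = -13*(1 + 441) - 1/3939 = -13*442 - 1*1/3939 = -5746 - 1/3939 = -22633495/3939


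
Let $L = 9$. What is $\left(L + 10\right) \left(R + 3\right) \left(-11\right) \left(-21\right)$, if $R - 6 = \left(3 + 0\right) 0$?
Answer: $39501$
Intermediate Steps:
$R = 6$ ($R = 6 + \left(3 + 0\right) 0 = 6 + 3 \cdot 0 = 6 + 0 = 6$)
$\left(L + 10\right) \left(R + 3\right) \left(-11\right) \left(-21\right) = \left(9 + 10\right) \left(6 + 3\right) \left(-11\right) \left(-21\right) = 19 \cdot 9 \left(-11\right) \left(-21\right) = 171 \left(-11\right) \left(-21\right) = \left(-1881\right) \left(-21\right) = 39501$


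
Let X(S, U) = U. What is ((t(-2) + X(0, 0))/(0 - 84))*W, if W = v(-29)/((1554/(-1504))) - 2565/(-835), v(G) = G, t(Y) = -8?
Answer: 8081074/2724939 ≈ 2.9656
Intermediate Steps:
W = 4040537/129759 (W = -29/(1554/(-1504)) - 2565/(-835) = -29/(1554*(-1/1504)) - 2565*(-1/835) = -29/(-777/752) + 513/167 = -29*(-752/777) + 513/167 = 21808/777 + 513/167 = 4040537/129759 ≈ 31.139)
((t(-2) + X(0, 0))/(0 - 84))*W = ((-8 + 0)/(0 - 84))*(4040537/129759) = -8/(-84)*(4040537/129759) = -8*(-1/84)*(4040537/129759) = (2/21)*(4040537/129759) = 8081074/2724939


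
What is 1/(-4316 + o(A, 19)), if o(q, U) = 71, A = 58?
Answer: -1/4245 ≈ -0.00023557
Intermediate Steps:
1/(-4316 + o(A, 19)) = 1/(-4316 + 71) = 1/(-4245) = -1/4245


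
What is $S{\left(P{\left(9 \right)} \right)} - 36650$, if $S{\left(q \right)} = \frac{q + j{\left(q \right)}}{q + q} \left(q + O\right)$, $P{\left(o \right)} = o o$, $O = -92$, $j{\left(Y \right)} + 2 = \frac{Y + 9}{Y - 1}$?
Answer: $- \frac{47505451}{1296} \approx -36655.0$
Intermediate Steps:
$j{\left(Y \right)} = -2 + \frac{9 + Y}{-1 + Y}$ ($j{\left(Y \right)} = -2 + \frac{Y + 9}{Y - 1} = -2 + \frac{9 + Y}{-1 + Y}$)
$P{\left(o \right)} = o^{2}$
$S{\left(q \right)} = \frac{\left(-92 + q\right) \left(q + \frac{11 - q}{-1 + q}\right)}{2 q}$ ($S{\left(q \right)} = \frac{q + \frac{11 - q}{-1 + q}}{q + q} \left(q - 92\right) = \frac{q + \frac{11 - q}{-1 + q}}{2 q} \left(-92 + q\right) = \frac{\left(-92 + q\right) \left(q + \frac{11 - q}{-1 + q}\right)}{2 q}$)
$S{\left(P{\left(9 \right)} \right)} - 36650 = \frac{-1012 + \left(9^{2}\right)^{3} - 94 \left(9^{2}\right)^{2} + 195 \cdot 9^{2}}{2 \cdot 9^{2} \left(-1 + 9^{2}\right)} - 36650 = \frac{-1012 + 81^{3} - 94 \cdot 81^{2} + 195 \cdot 81}{2 \cdot 81 \left(-1 + 81\right)} - 36650 = \frac{1}{2} \cdot \frac{1}{81} \cdot \frac{1}{80} \left(-1012 + 531441 - 616734 + 15795\right) - 36650 = \frac{1}{2} \cdot \frac{1}{81} \cdot \frac{1}{80} \left(-70510\right) - 36650 = - \frac{7051}{1296} - 36650 = - \frac{47505451}{1296}$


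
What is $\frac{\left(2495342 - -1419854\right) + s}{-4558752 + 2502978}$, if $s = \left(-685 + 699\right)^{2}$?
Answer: $- \frac{1957696}{1027887} \approx -1.9046$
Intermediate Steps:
$s = 196$ ($s = 14^{2} = 196$)
$\frac{\left(2495342 - -1419854\right) + s}{-4558752 + 2502978} = \frac{\left(2495342 - -1419854\right) + 196}{-4558752 + 2502978} = \frac{\left(2495342 + 1419854\right) + 196}{-2055774} = \left(3915196 + 196\right) \left(- \frac{1}{2055774}\right) = 3915392 \left(- \frac{1}{2055774}\right) = - \frac{1957696}{1027887}$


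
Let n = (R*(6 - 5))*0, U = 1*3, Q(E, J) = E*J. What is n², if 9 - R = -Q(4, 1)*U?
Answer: 0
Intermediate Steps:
U = 3
R = 21 (R = 9 - (-1)*(4*1)*3 = 9 - (-1)*4*3 = 9 - (-1)*12 = 9 - 1*(-12) = 9 + 12 = 21)
n = 0 (n = (21*(6 - 5))*0 = (21*1)*0 = 21*0 = 0)
n² = 0² = 0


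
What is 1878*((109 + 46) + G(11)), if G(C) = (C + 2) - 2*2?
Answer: 307992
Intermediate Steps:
G(C) = -2 + C (G(C) = (2 + C) - 4 = -2 + C)
1878*((109 + 46) + G(11)) = 1878*((109 + 46) + (-2 + 11)) = 1878*(155 + 9) = 1878*164 = 307992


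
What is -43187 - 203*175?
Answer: -78712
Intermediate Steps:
-43187 - 203*175 = -43187 - 35525 = -78712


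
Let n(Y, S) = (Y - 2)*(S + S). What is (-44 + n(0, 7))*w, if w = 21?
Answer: -1512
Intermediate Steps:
n(Y, S) = 2*S*(-2 + Y) (n(Y, S) = (-2 + Y)*(2*S) = 2*S*(-2 + Y))
(-44 + n(0, 7))*w = (-44 + 2*7*(-2 + 0))*21 = (-44 + 2*7*(-2))*21 = (-44 - 28)*21 = -72*21 = -1512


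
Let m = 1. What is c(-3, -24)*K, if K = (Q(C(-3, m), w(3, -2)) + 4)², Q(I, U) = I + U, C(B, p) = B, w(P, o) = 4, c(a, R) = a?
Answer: -75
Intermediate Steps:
K = 25 (K = ((-3 + 4) + 4)² = (1 + 4)² = 5² = 25)
c(-3, -24)*K = -3*25 = -75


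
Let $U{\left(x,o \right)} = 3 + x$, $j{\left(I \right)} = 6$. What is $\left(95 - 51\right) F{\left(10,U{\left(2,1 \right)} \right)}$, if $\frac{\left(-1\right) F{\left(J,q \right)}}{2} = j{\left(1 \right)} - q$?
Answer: $-88$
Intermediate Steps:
$F{\left(J,q \right)} = -12 + 2 q$ ($F{\left(J,q \right)} = - 2 \left(6 - q\right) = -12 + 2 q$)
$\left(95 - 51\right) F{\left(10,U{\left(2,1 \right)} \right)} = \left(95 - 51\right) \left(-12 + 2 \left(3 + 2\right)\right) = 44 \left(-12 + 2 \cdot 5\right) = 44 \left(-12 + 10\right) = 44 \left(-2\right) = -88$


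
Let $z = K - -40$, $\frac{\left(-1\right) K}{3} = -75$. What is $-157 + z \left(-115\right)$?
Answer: $-30632$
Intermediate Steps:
$K = 225$ ($K = \left(-3\right) \left(-75\right) = 225$)
$z = 265$ ($z = 225 - -40 = 225 + 40 = 265$)
$-157 + z \left(-115\right) = -157 + 265 \left(-115\right) = -157 - 30475 = -30632$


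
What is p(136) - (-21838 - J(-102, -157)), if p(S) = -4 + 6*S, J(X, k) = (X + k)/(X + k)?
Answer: 22651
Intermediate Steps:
J(X, k) = 1
p(136) - (-21838 - J(-102, -157)) = (-4 + 6*136) - (-21838 - 1*1) = (-4 + 816) - (-21838 - 1) = 812 - 1*(-21839) = 812 + 21839 = 22651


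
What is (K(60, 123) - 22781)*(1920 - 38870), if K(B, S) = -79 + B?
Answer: 842460000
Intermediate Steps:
(K(60, 123) - 22781)*(1920 - 38870) = ((-79 + 60) - 22781)*(1920 - 38870) = (-19 - 22781)*(-36950) = -22800*(-36950) = 842460000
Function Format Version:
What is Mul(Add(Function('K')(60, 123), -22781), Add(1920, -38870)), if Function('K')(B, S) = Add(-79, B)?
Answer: 842460000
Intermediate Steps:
Mul(Add(Function('K')(60, 123), -22781), Add(1920, -38870)) = Mul(Add(Add(-79, 60), -22781), Add(1920, -38870)) = Mul(Add(-19, -22781), -36950) = Mul(-22800, -36950) = 842460000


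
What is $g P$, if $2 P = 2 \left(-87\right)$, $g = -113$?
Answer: $9831$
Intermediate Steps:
$P = -87$ ($P = \frac{2 \left(-87\right)}{2} = \frac{1}{2} \left(-174\right) = -87$)
$g P = \left(-113\right) \left(-87\right) = 9831$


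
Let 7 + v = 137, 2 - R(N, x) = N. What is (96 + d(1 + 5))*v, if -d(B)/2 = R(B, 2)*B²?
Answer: 49920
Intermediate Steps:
R(N, x) = 2 - N
v = 130 (v = -7 + 137 = 130)
d(B) = -2*B²*(2 - B) (d(B) = -2*(2 - B)*B² = -2*B²*(2 - B))
(96 + d(1 + 5))*v = (96 + 2*(1 + 5)²*(-2 + (1 + 5)))*130 = (96 + 2*6²*(-2 + 6))*130 = (96 + 2*36*4)*130 = (96 + 288)*130 = 384*130 = 49920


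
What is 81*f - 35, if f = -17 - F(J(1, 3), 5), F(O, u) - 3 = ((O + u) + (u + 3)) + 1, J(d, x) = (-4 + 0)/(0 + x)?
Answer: -2681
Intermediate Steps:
J(d, x) = -4/x
F(O, u) = 7 + O + 2*u (F(O, u) = 3 + (((O + u) + (u + 3)) + 1) = 3 + (((O + u) + (3 + u)) + 1) = 3 + ((3 + O + 2*u) + 1) = 3 + (4 + O + 2*u) = 7 + O + 2*u)
f = -98/3 (f = -17 - (7 - 4/3 + 2*5) = -17 - (7 - 4*⅓ + 10) = -17 - (7 - 4/3 + 10) = -17 - 1*47/3 = -17 - 47/3 = -98/3 ≈ -32.667)
81*f - 35 = 81*(-98/3) - 35 = -2646 - 35 = -2681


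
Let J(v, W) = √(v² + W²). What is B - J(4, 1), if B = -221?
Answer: -221 - √17 ≈ -225.12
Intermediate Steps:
J(v, W) = √(W² + v²)
B - J(4, 1) = -221 - √(1² + 4²) = -221 - √(1 + 16) = -221 - √17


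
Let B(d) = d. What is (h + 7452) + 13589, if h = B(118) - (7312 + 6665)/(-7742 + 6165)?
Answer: 33381720/1577 ≈ 21168.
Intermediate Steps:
h = 200063/1577 (h = 118 - (7312 + 6665)/(-7742 + 6165) = 118 - 13977/(-1577) = 118 - 13977*(-1)/1577 = 118 - 1*(-13977/1577) = 118 + 13977/1577 = 200063/1577 ≈ 126.86)
(h + 7452) + 13589 = (200063/1577 + 7452) + 13589 = 11951867/1577 + 13589 = 33381720/1577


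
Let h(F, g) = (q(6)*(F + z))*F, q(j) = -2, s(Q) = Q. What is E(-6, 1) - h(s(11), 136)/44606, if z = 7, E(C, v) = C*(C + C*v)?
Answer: 1606014/22303 ≈ 72.009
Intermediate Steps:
h(F, g) = F*(-14 - 2*F) (h(F, g) = (-2*(F + 7))*F = (-2*(7 + F))*F = (-14 - 2*F)*F = F*(-14 - 2*F))
E(-6, 1) - h(s(11), 136)/44606 = (-6)**2*(1 + 1) - (-2*11*(7 + 11))/44606 = 36*2 - (-2*11*18)/44606 = 72 - (-396)/44606 = 72 - 1*(-198/22303) = 72 + 198/22303 = 1606014/22303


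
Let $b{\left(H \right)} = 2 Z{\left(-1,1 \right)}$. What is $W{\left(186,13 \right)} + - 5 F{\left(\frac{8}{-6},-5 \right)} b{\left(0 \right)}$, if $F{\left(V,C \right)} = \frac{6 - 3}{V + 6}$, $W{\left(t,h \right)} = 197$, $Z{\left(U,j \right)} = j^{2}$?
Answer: $\frac{1334}{7} \approx 190.57$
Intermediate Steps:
$F{\left(V,C \right)} = \frac{3}{6 + V}$
$b{\left(H \right)} = 2$ ($b{\left(H \right)} = 2 \cdot 1^{2} = 2 \cdot 1 = 2$)
$W{\left(186,13 \right)} + - 5 F{\left(\frac{8}{-6},-5 \right)} b{\left(0 \right)} = 197 + - 5 \frac{3}{6 + \frac{8}{-6}} \cdot 2 = 197 + - 5 \frac{3}{6 + 8 \left(- \frac{1}{6}\right)} 2 = 197 + - 5 \frac{3}{6 - \frac{4}{3}} \cdot 2 = 197 + - 5 \frac{3}{\frac{14}{3}} \cdot 2 = 197 + - 5 \cdot 3 \cdot \frac{3}{14} \cdot 2 = 197 + \left(-5\right) \frac{9}{14} \cdot 2 = 197 - \frac{45}{7} = \frac{1334}{7}$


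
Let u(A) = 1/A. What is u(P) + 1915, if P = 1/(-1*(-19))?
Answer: 1934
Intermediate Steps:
P = 1/19 ≈ 0.052632
u(P) + 1915 = 1/(1/19) + 1915 = 19 + 1915 = 1934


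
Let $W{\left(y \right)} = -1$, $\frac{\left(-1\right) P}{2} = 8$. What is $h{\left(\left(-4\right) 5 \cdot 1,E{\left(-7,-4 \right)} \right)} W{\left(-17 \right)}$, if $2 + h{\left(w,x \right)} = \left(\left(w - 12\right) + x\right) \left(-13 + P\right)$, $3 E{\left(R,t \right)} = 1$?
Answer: $- \frac{2749}{3} \approx -916.33$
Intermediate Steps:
$E{\left(R,t \right)} = \frac{1}{3}$ ($E{\left(R,t \right)} = \frac{1}{3} \cdot 1 = \frac{1}{3}$)
$P = -16$ ($P = \left(-2\right) 8 = -16$)
$h{\left(w,x \right)} = 346 - 29 w - 29 x$ ($h{\left(w,x \right)} = -2 + \left(\left(w - 12\right) + x\right) \left(-13 - 16\right) = -2 + \left(\left(w - 12\right) + x\right) \left(-29\right) = -2 + \left(\left(-12 + w\right) + x\right) \left(-29\right) = -2 + \left(-12 + w + x\right) \left(-29\right) = -2 - \left(-348 + 29 w + 29 x\right) = 346 - 29 w - 29 x$)
$h{\left(\left(-4\right) 5 \cdot 1,E{\left(-7,-4 \right)} \right)} W{\left(-17 \right)} = \left(346 - 29 \left(-4\right) 5 \cdot 1 - \frac{29}{3}\right) \left(-1\right) = \left(346 - 29 \left(\left(-20\right) 1\right) - \frac{29}{3}\right) \left(-1\right) = \left(346 - -580 - \frac{29}{3}\right) \left(-1\right) = \left(346 + 580 - \frac{29}{3}\right) \left(-1\right) = \frac{2749}{3} \left(-1\right) = - \frac{2749}{3}$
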